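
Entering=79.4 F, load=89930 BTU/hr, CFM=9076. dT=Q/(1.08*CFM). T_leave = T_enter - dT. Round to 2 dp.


dT = 89930/(1.08*9076) = 9.1746
T_leave = 79.4 - 9.1746 = 70.23 F

70.23 F


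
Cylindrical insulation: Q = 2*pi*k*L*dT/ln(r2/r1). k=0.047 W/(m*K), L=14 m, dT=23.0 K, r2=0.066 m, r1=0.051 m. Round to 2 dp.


Q = 2*pi*0.047*14*23.0/ln(0.066/0.051) = 368.81 W

368.81 W


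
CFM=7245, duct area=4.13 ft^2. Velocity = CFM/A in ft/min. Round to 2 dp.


V = 7245 / 4.13 = 1754.24 ft/min

1754.24 ft/min


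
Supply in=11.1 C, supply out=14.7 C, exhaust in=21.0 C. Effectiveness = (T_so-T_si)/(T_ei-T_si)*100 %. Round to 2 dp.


eff = (14.7-11.1)/(21.0-11.1)*100 = 36.36 %

36.36 %


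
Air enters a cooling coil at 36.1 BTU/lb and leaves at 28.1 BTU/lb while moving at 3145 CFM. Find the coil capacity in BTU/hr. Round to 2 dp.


Q = 4.5 * 3145 * (36.1 - 28.1) = 113220.00 BTU/hr

113220.00 BTU/hr


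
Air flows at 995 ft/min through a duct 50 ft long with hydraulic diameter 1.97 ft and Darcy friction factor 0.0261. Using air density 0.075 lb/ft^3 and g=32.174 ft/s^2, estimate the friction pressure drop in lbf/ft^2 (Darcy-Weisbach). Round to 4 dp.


v_fps = 995/60 = 16.5833 ft/s
dp = 0.0261*(50/1.97)*0.075*16.5833^2/(2*32.174) = 0.2123 lbf/ft^2

0.2123 lbf/ft^2


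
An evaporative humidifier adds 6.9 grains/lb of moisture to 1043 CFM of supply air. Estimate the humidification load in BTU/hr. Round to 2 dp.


Q = 0.68 * 1043 * 6.9 = 4893.76 BTU/hr

4893.76 BTU/hr


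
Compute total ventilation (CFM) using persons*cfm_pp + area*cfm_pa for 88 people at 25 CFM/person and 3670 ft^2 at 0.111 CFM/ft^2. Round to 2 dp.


Total = 88*25 + 3670*0.111 = 2607.37 CFM

2607.37 CFM


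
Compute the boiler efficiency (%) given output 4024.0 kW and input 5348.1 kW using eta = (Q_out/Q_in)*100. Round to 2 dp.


eta = (4024.0/5348.1)*100 = 75.24 %

75.24 %


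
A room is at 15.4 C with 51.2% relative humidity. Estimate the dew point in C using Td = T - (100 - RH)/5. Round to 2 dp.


Td = 15.4 - (100-51.2)/5 = 5.64 C

5.64 C


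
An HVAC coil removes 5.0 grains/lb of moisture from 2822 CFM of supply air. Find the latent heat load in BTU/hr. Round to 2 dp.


Q = 0.68 * 2822 * 5.0 = 9594.80 BTU/hr

9594.80 BTU/hr


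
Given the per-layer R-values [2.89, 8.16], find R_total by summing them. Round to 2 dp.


R_total = 2.89 + 8.16 = 11.05

11.05


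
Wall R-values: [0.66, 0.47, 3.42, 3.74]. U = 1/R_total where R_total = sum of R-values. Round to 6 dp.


R_total = 0.66 + 0.47 + 3.42 + 3.74 = 8.29
U = 1/8.29 = 0.120627

0.120627


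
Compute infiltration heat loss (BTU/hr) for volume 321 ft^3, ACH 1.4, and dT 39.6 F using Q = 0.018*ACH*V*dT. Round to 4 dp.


Q = 0.018 * 1.4 * 321 * 39.6 = 320.3323 BTU/hr

320.3323 BTU/hr


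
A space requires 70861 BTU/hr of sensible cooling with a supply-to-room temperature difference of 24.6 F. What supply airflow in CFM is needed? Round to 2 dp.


CFM = 70861 / (1.08 * 24.6) = 2667.16

2667.16 CFM


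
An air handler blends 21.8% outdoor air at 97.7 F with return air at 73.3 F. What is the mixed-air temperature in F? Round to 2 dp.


T_mix = 73.3 + (21.8/100)*(97.7-73.3) = 78.62 F

78.62 F


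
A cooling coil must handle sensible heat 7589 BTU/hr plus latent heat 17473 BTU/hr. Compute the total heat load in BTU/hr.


Qt = 7589 + 17473 = 25062 BTU/hr

25062 BTU/hr


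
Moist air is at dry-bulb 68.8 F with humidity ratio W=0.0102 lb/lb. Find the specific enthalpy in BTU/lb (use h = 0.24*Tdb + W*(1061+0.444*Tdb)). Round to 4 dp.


h = 0.24*68.8 + 0.0102*(1061+0.444*68.8) = 27.6458 BTU/lb

27.6458 BTU/lb


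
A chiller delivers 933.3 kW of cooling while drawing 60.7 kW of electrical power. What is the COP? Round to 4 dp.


COP = 933.3 / 60.7 = 15.3756

15.3756


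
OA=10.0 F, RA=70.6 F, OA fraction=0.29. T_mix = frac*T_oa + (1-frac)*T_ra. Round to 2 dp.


T_mix = 0.29*10.0 + 0.71*70.6 = 53.03 F

53.03 F


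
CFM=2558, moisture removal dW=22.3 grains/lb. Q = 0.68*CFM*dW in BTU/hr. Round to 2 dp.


Q = 0.68 * 2558 * 22.3 = 38789.51 BTU/hr

38789.51 BTU/hr


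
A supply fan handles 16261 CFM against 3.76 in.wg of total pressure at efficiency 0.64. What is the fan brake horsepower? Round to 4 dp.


BHP = 16261 * 3.76 / (6356 * 0.64) = 15.0304 hp

15.0304 hp


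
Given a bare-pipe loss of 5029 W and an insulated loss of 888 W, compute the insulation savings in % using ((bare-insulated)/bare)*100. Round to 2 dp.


Savings = ((5029-888)/5029)*100 = 82.34 %

82.34 %


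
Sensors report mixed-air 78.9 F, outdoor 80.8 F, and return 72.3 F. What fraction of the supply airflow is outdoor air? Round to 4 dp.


frac = (78.9 - 72.3) / (80.8 - 72.3) = 0.7765

0.7765


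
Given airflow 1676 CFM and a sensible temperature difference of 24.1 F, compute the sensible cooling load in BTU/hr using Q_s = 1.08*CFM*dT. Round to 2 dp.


Q = 1.08 * 1676 * 24.1 = 43622.93 BTU/hr

43622.93 BTU/hr


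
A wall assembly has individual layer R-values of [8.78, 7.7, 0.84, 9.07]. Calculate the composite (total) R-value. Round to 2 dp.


R_total = 8.78 + 7.7 + 0.84 + 9.07 = 26.39

26.39


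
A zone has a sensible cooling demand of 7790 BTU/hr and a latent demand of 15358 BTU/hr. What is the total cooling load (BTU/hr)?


Qt = 7790 + 15358 = 23148 BTU/hr

23148 BTU/hr


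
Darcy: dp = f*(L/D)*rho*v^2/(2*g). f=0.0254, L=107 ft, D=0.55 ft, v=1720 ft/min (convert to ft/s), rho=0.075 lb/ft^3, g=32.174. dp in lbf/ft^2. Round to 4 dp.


v_fps = 1720/60 = 28.6667 ft/s
dp = 0.0254*(107/0.55)*0.075*28.6667^2/(2*32.174) = 4.7330 lbf/ft^2

4.7330 lbf/ft^2


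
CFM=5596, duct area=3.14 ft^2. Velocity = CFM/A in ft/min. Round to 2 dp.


V = 5596 / 3.14 = 1782.17 ft/min

1782.17 ft/min


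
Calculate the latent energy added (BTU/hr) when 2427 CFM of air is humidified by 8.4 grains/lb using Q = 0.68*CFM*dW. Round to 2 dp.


Q = 0.68 * 2427 * 8.4 = 13863.02 BTU/hr

13863.02 BTU/hr


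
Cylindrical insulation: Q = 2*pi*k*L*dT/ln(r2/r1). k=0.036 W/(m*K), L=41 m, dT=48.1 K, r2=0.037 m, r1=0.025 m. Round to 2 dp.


Q = 2*pi*0.036*41*48.1/ln(0.037/0.025) = 1137.83 W

1137.83 W


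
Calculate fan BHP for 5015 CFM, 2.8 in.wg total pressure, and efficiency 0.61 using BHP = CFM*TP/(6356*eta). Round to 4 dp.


BHP = 5015 * 2.8 / (6356 * 0.61) = 3.6217 hp

3.6217 hp


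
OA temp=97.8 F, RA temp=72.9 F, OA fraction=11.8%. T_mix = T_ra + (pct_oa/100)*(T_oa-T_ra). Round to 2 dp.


T_mix = 72.9 + (11.8/100)*(97.8-72.9) = 75.84 F

75.84 F


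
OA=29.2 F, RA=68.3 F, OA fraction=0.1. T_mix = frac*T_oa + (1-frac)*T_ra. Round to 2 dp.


T_mix = 0.1*29.2 + 0.9*68.3 = 64.39 F

64.39 F


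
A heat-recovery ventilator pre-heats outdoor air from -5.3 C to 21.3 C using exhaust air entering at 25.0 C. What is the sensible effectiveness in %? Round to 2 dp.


eff = (21.3-(-5.3))/(25.0-(-5.3))*100 = 87.79 %

87.79 %


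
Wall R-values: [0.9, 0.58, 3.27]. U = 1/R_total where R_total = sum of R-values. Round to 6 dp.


R_total = 0.9 + 0.58 + 3.27 = 4.75
U = 1/4.75 = 0.210526

0.210526


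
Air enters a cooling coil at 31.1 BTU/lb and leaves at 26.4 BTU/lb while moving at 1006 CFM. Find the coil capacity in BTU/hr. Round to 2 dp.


Q = 4.5 * 1006 * (31.1 - 26.4) = 21276.90 BTU/hr

21276.90 BTU/hr


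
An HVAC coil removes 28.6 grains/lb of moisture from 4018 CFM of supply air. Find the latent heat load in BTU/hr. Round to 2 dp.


Q = 0.68 * 4018 * 28.6 = 78142.06 BTU/hr

78142.06 BTU/hr


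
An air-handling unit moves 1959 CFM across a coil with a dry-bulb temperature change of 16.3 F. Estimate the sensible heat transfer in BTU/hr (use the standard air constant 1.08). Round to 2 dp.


Q = 1.08 * 1959 * 16.3 = 34486.24 BTU/hr

34486.24 BTU/hr


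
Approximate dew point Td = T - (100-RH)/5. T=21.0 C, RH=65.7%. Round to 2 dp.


Td = 21.0 - (100-65.7)/5 = 14.14 C

14.14 C


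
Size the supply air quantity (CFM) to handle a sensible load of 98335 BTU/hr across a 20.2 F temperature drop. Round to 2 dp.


CFM = 98335 / (1.08 * 20.2) = 4507.47

4507.47 CFM


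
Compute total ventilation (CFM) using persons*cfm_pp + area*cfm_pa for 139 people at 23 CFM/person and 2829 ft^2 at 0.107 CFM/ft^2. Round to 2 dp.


Total = 139*23 + 2829*0.107 = 3499.70 CFM

3499.70 CFM


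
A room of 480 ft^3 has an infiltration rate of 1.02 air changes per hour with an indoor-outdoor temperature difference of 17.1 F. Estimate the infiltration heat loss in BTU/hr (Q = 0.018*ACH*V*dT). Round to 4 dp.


Q = 0.018 * 1.02 * 480 * 17.1 = 150.6989 BTU/hr

150.6989 BTU/hr


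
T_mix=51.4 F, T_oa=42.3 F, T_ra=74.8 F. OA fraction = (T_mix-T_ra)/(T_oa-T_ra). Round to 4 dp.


frac = (51.4 - 74.8) / (42.3 - 74.8) = 0.7200

0.7200


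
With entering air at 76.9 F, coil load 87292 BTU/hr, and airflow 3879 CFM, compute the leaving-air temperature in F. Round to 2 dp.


dT = 87292/(1.08*3879) = 20.8368
T_leave = 76.9 - 20.8368 = 56.06 F

56.06 F


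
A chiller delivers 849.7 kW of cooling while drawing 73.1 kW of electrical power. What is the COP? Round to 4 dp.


COP = 849.7 / 73.1 = 11.6238

11.6238


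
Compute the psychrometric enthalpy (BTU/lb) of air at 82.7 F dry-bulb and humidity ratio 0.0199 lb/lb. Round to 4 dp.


h = 0.24*82.7 + 0.0199*(1061+0.444*82.7) = 41.6926 BTU/lb

41.6926 BTU/lb


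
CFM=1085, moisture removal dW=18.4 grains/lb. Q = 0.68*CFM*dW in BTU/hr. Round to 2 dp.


Q = 0.68 * 1085 * 18.4 = 13575.52 BTU/hr

13575.52 BTU/hr


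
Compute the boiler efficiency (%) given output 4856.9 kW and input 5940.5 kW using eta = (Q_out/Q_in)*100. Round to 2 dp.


eta = (4856.9/5940.5)*100 = 81.76 %

81.76 %


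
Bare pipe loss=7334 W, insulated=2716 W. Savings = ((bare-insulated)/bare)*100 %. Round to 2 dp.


Savings = ((7334-2716)/7334)*100 = 62.97 %

62.97 %


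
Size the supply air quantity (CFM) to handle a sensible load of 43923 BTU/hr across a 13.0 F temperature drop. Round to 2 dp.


CFM = 43923 / (1.08 * 13.0) = 3128.42

3128.42 CFM


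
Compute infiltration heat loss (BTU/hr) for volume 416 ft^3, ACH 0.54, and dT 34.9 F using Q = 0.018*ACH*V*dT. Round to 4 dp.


Q = 0.018 * 0.54 * 416 * 34.9 = 141.1188 BTU/hr

141.1188 BTU/hr


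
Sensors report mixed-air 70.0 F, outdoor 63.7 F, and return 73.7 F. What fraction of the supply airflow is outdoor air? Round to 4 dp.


frac = (70.0 - 73.7) / (63.7 - 73.7) = 0.3700

0.3700


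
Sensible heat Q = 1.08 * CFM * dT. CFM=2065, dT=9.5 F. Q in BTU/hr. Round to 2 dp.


Q = 1.08 * 2065 * 9.5 = 21186.90 BTU/hr

21186.90 BTU/hr


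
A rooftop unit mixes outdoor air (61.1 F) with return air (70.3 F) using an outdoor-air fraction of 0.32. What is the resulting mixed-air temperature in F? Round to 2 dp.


T_mix = 0.32*61.1 + 0.68*70.3 = 67.36 F

67.36 F


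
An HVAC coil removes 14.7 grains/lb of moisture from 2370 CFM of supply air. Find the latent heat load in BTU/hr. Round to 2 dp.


Q = 0.68 * 2370 * 14.7 = 23690.52 BTU/hr

23690.52 BTU/hr


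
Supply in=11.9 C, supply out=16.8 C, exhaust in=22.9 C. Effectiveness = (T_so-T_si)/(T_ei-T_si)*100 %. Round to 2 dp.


eff = (16.8-11.9)/(22.9-11.9)*100 = 44.55 %

44.55 %


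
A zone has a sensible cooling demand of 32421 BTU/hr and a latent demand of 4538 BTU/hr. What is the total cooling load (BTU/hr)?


Qt = 32421 + 4538 = 36959 BTU/hr

36959 BTU/hr


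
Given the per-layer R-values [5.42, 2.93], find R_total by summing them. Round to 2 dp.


R_total = 5.42 + 2.93 = 8.35

8.35


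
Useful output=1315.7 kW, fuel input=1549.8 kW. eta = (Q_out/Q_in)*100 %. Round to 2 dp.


eta = (1315.7/1549.8)*100 = 84.89 %

84.89 %


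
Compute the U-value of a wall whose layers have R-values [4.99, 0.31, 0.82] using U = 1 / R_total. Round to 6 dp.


R_total = 4.99 + 0.31 + 0.82 = 6.12
U = 1/6.12 = 0.163399

0.163399


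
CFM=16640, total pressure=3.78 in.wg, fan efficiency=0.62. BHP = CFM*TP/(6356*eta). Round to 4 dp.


BHP = 16640 * 3.78 / (6356 * 0.62) = 15.9613 hp

15.9613 hp


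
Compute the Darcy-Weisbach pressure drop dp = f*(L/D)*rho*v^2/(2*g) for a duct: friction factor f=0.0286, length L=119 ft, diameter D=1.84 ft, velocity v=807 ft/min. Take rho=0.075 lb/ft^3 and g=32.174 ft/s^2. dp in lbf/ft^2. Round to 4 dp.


v_fps = 807/60 = 13.45 ft/s
dp = 0.0286*(119/1.84)*0.075*13.45^2/(2*32.174) = 0.3900 lbf/ft^2

0.3900 lbf/ft^2


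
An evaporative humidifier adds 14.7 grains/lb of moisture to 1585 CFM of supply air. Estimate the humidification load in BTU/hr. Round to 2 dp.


Q = 0.68 * 1585 * 14.7 = 15843.66 BTU/hr

15843.66 BTU/hr


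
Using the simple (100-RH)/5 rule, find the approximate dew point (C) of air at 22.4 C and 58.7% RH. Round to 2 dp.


Td = 22.4 - (100-58.7)/5 = 14.14 C

14.14 C


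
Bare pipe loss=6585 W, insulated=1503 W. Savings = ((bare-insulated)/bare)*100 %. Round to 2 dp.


Savings = ((6585-1503)/6585)*100 = 77.18 %

77.18 %


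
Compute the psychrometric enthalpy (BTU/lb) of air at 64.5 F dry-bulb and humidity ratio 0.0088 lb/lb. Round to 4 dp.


h = 0.24*64.5 + 0.0088*(1061+0.444*64.5) = 25.0688 BTU/lb

25.0688 BTU/lb


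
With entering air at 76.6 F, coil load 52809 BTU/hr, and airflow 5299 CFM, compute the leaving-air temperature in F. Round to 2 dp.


dT = 52809/(1.08*5299) = 9.2276
T_leave = 76.6 - 9.2276 = 67.37 F

67.37 F


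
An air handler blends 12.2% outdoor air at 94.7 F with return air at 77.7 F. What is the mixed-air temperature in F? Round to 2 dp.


T_mix = 77.7 + (12.2/100)*(94.7-77.7) = 79.77 F

79.77 F


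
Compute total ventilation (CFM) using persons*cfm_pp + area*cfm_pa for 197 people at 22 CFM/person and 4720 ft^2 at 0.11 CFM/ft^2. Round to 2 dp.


Total = 197*22 + 4720*0.11 = 4853.20 CFM

4853.20 CFM


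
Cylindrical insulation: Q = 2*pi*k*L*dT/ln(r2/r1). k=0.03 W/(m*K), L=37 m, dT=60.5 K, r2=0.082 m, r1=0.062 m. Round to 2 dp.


Q = 2*pi*0.03*37*60.5/ln(0.082/0.062) = 1509.19 W

1509.19 W


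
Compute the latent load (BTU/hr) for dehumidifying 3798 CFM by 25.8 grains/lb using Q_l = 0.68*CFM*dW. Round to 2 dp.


Q = 0.68 * 3798 * 25.8 = 66632.11 BTU/hr

66632.11 BTU/hr


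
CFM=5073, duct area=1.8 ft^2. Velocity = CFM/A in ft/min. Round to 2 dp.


V = 5073 / 1.8 = 2818.33 ft/min

2818.33 ft/min


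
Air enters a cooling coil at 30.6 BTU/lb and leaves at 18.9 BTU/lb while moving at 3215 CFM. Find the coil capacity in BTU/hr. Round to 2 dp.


Q = 4.5 * 3215 * (30.6 - 18.9) = 169269.75 BTU/hr

169269.75 BTU/hr


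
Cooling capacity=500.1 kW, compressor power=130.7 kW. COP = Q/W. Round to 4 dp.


COP = 500.1 / 130.7 = 3.8263

3.8263


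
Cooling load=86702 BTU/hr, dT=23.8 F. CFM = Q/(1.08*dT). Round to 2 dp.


CFM = 86702 / (1.08 * 23.8) = 3373.09

3373.09 CFM


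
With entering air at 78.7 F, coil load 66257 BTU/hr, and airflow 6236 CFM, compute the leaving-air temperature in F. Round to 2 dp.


dT = 66257/(1.08*6236) = 9.8379
T_leave = 78.7 - 9.8379 = 68.86 F

68.86 F


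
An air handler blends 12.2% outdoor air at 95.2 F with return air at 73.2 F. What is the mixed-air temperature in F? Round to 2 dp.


T_mix = 73.2 + (12.2/100)*(95.2-73.2) = 75.88 F

75.88 F


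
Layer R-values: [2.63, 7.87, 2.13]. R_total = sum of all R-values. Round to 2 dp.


R_total = 2.63 + 7.87 + 2.13 = 12.63

12.63


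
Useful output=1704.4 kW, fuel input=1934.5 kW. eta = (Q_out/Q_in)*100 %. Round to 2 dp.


eta = (1704.4/1934.5)*100 = 88.11 %

88.11 %


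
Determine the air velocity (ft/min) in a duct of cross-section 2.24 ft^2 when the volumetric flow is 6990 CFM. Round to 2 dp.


V = 6990 / 2.24 = 3120.54 ft/min

3120.54 ft/min


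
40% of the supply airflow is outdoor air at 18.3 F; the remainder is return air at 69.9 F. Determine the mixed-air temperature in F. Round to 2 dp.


T_mix = 0.4*18.3 + 0.6*69.9 = 49.26 F

49.26 F


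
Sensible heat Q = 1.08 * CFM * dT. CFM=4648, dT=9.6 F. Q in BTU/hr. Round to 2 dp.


Q = 1.08 * 4648 * 9.6 = 48190.46 BTU/hr

48190.46 BTU/hr


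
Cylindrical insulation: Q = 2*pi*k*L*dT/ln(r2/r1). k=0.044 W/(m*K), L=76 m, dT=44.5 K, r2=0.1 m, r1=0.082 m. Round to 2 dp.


Q = 2*pi*0.044*76*44.5/ln(0.1/0.082) = 4711.43 W

4711.43 W


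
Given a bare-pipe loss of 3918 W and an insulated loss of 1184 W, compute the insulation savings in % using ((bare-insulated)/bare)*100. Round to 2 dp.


Savings = ((3918-1184)/3918)*100 = 69.78 %

69.78 %


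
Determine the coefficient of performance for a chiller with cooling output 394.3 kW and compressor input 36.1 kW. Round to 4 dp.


COP = 394.3 / 36.1 = 10.9224

10.9224


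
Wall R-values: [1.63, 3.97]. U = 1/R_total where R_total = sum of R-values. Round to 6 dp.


R_total = 1.63 + 3.97 = 5.60
U = 1/5.60 = 0.178571

0.178571


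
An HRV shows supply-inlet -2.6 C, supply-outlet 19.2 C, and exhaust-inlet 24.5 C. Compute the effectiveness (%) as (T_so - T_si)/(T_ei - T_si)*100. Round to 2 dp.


eff = (19.2-(-2.6))/(24.5-(-2.6))*100 = 80.44 %

80.44 %


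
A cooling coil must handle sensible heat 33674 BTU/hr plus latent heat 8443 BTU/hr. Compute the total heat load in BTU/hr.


Qt = 33674 + 8443 = 42117 BTU/hr

42117 BTU/hr


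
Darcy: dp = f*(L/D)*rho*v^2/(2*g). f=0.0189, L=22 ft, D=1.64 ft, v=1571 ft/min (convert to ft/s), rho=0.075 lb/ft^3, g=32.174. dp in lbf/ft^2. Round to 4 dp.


v_fps = 1571/60 = 26.1833 ft/s
dp = 0.0189*(22/1.64)*0.075*26.1833^2/(2*32.174) = 0.2026 lbf/ft^2

0.2026 lbf/ft^2


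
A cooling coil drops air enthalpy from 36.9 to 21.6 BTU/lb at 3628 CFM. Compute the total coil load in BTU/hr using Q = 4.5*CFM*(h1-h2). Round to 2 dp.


Q = 4.5 * 3628 * (36.9 - 21.6) = 249787.80 BTU/hr

249787.80 BTU/hr


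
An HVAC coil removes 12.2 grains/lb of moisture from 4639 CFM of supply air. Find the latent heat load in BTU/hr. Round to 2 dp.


Q = 0.68 * 4639 * 12.2 = 38485.14 BTU/hr

38485.14 BTU/hr


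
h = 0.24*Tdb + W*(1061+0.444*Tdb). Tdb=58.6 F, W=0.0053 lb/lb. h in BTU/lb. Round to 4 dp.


h = 0.24*58.6 + 0.0053*(1061+0.444*58.6) = 19.8252 BTU/lb

19.8252 BTU/lb


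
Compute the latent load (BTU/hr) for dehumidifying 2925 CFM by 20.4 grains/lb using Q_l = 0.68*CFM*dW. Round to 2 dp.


Q = 0.68 * 2925 * 20.4 = 40575.60 BTU/hr

40575.60 BTU/hr


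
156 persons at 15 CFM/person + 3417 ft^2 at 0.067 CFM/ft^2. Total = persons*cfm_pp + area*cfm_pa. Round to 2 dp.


Total = 156*15 + 3417*0.067 = 2568.94 CFM

2568.94 CFM


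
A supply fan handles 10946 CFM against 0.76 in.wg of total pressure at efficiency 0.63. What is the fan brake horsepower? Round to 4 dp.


BHP = 10946 * 0.76 / (6356 * 0.63) = 2.0775 hp

2.0775 hp


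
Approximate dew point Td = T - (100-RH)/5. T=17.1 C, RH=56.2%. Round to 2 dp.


Td = 17.1 - (100-56.2)/5 = 8.34 C

8.34 C


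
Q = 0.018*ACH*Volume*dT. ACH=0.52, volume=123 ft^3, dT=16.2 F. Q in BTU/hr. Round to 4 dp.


Q = 0.018 * 0.52 * 123 * 16.2 = 18.6507 BTU/hr

18.6507 BTU/hr


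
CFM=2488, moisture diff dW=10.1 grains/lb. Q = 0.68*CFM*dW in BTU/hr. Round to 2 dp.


Q = 0.68 * 2488 * 10.1 = 17087.58 BTU/hr

17087.58 BTU/hr


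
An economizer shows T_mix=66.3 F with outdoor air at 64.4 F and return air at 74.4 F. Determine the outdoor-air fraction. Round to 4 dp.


frac = (66.3 - 74.4) / (64.4 - 74.4) = 0.8100

0.8100


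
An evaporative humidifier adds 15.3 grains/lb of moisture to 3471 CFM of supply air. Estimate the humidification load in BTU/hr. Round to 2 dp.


Q = 0.68 * 3471 * 15.3 = 36112.28 BTU/hr

36112.28 BTU/hr


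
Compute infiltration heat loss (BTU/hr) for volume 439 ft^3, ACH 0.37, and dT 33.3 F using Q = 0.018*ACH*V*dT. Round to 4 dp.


Q = 0.018 * 0.37 * 439 * 33.3 = 97.3605 BTU/hr

97.3605 BTU/hr


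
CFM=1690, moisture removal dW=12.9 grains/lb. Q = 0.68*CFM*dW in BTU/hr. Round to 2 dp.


Q = 0.68 * 1690 * 12.9 = 14824.68 BTU/hr

14824.68 BTU/hr


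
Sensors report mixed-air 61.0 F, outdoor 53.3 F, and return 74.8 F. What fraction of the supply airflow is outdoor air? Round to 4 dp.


frac = (61.0 - 74.8) / (53.3 - 74.8) = 0.6419

0.6419


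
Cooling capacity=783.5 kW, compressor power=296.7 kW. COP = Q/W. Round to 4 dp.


COP = 783.5 / 296.7 = 2.6407

2.6407


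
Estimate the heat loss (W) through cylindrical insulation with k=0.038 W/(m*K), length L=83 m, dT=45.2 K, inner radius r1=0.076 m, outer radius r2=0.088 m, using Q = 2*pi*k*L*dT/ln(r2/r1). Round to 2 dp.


Q = 2*pi*0.038*83*45.2/ln(0.088/0.076) = 6109.92 W

6109.92 W


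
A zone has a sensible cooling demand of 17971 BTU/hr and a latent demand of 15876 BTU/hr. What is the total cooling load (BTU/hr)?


Qt = 17971 + 15876 = 33847 BTU/hr

33847 BTU/hr


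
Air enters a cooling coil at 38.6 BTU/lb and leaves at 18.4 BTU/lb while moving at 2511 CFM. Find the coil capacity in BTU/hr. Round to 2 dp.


Q = 4.5 * 2511 * (38.6 - 18.4) = 228249.90 BTU/hr

228249.90 BTU/hr


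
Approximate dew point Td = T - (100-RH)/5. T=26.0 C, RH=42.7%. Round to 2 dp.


Td = 26.0 - (100-42.7)/5 = 14.54 C

14.54 C


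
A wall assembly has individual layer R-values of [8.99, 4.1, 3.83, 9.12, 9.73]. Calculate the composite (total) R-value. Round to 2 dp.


R_total = 8.99 + 4.1 + 3.83 + 9.12 + 9.73 = 35.77

35.77


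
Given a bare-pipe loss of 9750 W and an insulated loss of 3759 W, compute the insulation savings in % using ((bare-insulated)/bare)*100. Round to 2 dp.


Savings = ((9750-3759)/9750)*100 = 61.45 %

61.45 %


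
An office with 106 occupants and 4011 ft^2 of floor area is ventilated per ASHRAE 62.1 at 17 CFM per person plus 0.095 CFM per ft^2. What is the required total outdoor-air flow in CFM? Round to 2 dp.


Total = 106*17 + 4011*0.095 = 2183.05 CFM

2183.05 CFM


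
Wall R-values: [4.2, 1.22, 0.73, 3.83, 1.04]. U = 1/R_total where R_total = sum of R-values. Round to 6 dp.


R_total = 4.2 + 1.22 + 0.73 + 3.83 + 1.04 = 11.02
U = 1/11.02 = 0.090744

0.090744


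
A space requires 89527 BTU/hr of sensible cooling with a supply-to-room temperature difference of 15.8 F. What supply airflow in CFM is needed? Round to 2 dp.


CFM = 89527 / (1.08 * 15.8) = 5246.54

5246.54 CFM


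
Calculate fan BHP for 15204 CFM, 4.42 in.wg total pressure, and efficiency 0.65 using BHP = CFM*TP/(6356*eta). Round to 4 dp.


BHP = 15204 * 4.42 / (6356 * 0.65) = 16.2661 hp

16.2661 hp


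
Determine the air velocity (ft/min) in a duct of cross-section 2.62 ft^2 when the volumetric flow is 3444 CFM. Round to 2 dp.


V = 3444 / 2.62 = 1314.50 ft/min

1314.50 ft/min


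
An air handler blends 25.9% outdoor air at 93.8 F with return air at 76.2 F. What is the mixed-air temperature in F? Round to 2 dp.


T_mix = 76.2 + (25.9/100)*(93.8-76.2) = 80.76 F

80.76 F


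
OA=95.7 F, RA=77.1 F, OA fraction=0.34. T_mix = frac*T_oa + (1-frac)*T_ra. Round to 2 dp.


T_mix = 0.34*95.7 + 0.66*77.1 = 83.42 F

83.42 F


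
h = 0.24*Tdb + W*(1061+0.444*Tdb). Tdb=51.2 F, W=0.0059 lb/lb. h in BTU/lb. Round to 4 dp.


h = 0.24*51.2 + 0.0059*(1061+0.444*51.2) = 18.6820 BTU/lb

18.6820 BTU/lb


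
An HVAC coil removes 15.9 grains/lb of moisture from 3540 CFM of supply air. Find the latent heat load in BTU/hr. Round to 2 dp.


Q = 0.68 * 3540 * 15.9 = 38274.48 BTU/hr

38274.48 BTU/hr


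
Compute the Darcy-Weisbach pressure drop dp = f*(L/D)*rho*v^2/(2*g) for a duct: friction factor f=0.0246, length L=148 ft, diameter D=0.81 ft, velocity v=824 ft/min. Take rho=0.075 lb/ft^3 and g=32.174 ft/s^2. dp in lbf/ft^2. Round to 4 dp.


v_fps = 824/60 = 13.7333 ft/s
dp = 0.0246*(148/0.81)*0.075*13.7333^2/(2*32.174) = 0.9881 lbf/ft^2

0.9881 lbf/ft^2


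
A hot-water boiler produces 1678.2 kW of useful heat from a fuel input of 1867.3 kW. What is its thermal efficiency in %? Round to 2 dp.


eta = (1678.2/1867.3)*100 = 89.87 %

89.87 %


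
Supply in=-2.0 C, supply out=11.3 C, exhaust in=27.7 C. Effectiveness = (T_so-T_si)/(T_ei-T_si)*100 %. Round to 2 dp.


eff = (11.3-(-2.0))/(27.7-(-2.0))*100 = 44.78 %

44.78 %


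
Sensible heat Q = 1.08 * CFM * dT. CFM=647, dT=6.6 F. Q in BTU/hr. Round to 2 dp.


Q = 1.08 * 647 * 6.6 = 4611.82 BTU/hr

4611.82 BTU/hr


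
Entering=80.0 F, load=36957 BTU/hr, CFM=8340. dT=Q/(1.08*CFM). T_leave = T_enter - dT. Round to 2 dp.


dT = 36957/(1.08*8340) = 4.1031
T_leave = 80.0 - 4.1031 = 75.90 F

75.90 F


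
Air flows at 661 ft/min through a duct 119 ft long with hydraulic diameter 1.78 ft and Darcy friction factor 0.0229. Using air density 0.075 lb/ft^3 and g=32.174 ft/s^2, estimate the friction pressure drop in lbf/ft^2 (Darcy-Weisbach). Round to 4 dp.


v_fps = 661/60 = 11.0167 ft/s
dp = 0.0229*(119/1.78)*0.075*11.0167^2/(2*32.174) = 0.2166 lbf/ft^2

0.2166 lbf/ft^2


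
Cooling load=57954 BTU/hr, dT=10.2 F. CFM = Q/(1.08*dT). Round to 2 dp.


CFM = 57954 / (1.08 * 10.2) = 5260.89

5260.89 CFM


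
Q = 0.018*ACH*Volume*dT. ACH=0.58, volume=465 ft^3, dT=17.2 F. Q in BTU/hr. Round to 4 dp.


Q = 0.018 * 0.58 * 465 * 17.2 = 83.4991 BTU/hr

83.4991 BTU/hr


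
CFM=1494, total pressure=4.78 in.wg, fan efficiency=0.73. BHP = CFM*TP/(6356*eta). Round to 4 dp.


BHP = 1494 * 4.78 / (6356 * 0.73) = 1.5391 hp

1.5391 hp


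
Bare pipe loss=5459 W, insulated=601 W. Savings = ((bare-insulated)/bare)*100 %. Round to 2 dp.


Savings = ((5459-601)/5459)*100 = 88.99 %

88.99 %


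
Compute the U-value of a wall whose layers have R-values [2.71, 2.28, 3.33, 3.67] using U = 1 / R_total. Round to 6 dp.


R_total = 2.71 + 2.28 + 3.33 + 3.67 = 11.99
U = 1/11.99 = 0.083403

0.083403


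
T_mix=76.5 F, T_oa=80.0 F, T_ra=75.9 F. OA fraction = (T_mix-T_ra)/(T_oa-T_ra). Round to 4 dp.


frac = (76.5 - 75.9) / (80.0 - 75.9) = 0.1463

0.1463


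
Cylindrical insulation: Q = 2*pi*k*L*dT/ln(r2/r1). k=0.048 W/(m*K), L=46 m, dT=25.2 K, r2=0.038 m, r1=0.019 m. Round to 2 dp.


Q = 2*pi*0.048*46*25.2/ln(0.038/0.019) = 504.38 W

504.38 W


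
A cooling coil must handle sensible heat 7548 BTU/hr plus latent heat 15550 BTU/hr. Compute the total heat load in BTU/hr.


Qt = 7548 + 15550 = 23098 BTU/hr

23098 BTU/hr


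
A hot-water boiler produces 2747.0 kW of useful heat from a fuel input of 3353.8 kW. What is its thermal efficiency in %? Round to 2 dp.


eta = (2747.0/3353.8)*100 = 81.91 %

81.91 %


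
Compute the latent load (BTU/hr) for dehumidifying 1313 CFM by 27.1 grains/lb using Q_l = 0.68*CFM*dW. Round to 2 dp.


Q = 0.68 * 1313 * 27.1 = 24195.96 BTU/hr

24195.96 BTU/hr


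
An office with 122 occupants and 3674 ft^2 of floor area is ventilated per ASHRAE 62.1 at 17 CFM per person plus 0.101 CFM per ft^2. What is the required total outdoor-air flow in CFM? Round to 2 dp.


Total = 122*17 + 3674*0.101 = 2445.07 CFM

2445.07 CFM


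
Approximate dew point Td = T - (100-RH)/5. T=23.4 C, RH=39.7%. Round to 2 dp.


Td = 23.4 - (100-39.7)/5 = 11.34 C

11.34 C


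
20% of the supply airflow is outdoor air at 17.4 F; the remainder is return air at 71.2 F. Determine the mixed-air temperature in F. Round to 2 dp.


T_mix = 0.2*17.4 + 0.8*71.2 = 60.44 F

60.44 F


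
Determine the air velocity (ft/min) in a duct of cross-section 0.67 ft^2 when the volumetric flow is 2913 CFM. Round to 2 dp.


V = 2913 / 0.67 = 4347.76 ft/min

4347.76 ft/min


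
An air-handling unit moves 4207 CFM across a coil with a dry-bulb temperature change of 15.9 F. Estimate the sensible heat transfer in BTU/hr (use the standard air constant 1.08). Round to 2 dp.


Q = 1.08 * 4207 * 15.9 = 72242.60 BTU/hr

72242.60 BTU/hr


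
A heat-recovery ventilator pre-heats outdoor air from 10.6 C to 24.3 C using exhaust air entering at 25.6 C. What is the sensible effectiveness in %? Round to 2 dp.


eff = (24.3-10.6)/(25.6-10.6)*100 = 91.33 %

91.33 %


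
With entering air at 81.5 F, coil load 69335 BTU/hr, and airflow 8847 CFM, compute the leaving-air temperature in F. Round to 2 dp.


dT = 69335/(1.08*8847) = 7.2566
T_leave = 81.5 - 7.2566 = 74.24 F

74.24 F


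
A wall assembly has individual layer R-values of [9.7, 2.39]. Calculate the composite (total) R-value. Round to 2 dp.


R_total = 9.7 + 2.39 = 12.09

12.09


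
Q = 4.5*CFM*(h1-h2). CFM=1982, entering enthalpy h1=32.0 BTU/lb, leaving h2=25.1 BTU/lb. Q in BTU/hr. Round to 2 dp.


Q = 4.5 * 1982 * (32.0 - 25.1) = 61541.10 BTU/hr

61541.10 BTU/hr


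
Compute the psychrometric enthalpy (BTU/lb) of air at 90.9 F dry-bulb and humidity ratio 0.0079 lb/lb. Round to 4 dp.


h = 0.24*90.9 + 0.0079*(1061+0.444*90.9) = 30.5167 BTU/lb

30.5167 BTU/lb


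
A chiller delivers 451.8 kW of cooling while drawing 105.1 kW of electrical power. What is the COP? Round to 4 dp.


COP = 451.8 / 105.1 = 4.2988

4.2988


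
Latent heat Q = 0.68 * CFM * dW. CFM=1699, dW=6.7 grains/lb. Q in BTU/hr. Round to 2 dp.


Q = 0.68 * 1699 * 6.7 = 7740.64 BTU/hr

7740.64 BTU/hr


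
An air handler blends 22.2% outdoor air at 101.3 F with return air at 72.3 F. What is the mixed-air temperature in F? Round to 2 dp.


T_mix = 72.3 + (22.2/100)*(101.3-72.3) = 78.74 F

78.74 F


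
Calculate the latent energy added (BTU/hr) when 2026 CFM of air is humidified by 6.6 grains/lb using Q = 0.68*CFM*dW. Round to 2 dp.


Q = 0.68 * 2026 * 6.6 = 9092.69 BTU/hr

9092.69 BTU/hr


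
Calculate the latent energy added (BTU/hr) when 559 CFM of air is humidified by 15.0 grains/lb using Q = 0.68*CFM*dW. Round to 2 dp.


Q = 0.68 * 559 * 15.0 = 5701.80 BTU/hr

5701.80 BTU/hr


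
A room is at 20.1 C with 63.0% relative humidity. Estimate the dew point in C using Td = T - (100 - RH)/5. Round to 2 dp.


Td = 20.1 - (100-63.0)/5 = 12.70 C

12.70 C


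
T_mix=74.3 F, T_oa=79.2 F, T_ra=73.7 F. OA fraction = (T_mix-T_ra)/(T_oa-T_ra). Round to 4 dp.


frac = (74.3 - 73.7) / (79.2 - 73.7) = 0.1091

0.1091


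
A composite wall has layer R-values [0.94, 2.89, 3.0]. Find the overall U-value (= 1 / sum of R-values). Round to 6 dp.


R_total = 0.94 + 2.89 + 3.0 = 6.83
U = 1/6.83 = 0.146413

0.146413


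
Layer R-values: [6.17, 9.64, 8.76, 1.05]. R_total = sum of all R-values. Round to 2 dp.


R_total = 6.17 + 9.64 + 8.76 + 1.05 = 25.62

25.62


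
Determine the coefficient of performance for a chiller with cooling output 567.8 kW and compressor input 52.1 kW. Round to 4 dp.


COP = 567.8 / 52.1 = 10.8983

10.8983


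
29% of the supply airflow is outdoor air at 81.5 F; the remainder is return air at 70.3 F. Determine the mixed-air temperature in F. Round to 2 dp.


T_mix = 0.29*81.5 + 0.71*70.3 = 73.55 F

73.55 F


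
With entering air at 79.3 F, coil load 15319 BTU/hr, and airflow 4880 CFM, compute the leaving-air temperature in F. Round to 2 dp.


dT = 15319/(1.08*4880) = 2.9066
T_leave = 79.3 - 2.9066 = 76.39 F

76.39 F


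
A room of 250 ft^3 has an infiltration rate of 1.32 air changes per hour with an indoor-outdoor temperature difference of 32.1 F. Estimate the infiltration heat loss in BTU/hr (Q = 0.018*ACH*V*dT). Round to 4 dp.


Q = 0.018 * 1.32 * 250 * 32.1 = 190.6740 BTU/hr

190.6740 BTU/hr


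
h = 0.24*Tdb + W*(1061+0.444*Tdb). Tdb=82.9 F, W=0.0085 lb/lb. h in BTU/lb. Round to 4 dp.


h = 0.24*82.9 + 0.0085*(1061+0.444*82.9) = 29.2274 BTU/lb

29.2274 BTU/lb


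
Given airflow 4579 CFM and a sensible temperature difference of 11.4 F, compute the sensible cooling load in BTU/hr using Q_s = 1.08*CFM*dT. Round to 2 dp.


Q = 1.08 * 4579 * 11.4 = 56376.65 BTU/hr

56376.65 BTU/hr


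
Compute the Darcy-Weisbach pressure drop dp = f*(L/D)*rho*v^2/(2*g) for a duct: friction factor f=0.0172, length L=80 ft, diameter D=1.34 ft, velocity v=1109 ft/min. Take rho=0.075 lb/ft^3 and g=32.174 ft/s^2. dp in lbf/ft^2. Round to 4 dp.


v_fps = 1109/60 = 18.4833 ft/s
dp = 0.0172*(80/1.34)*0.075*18.4833^2/(2*32.174) = 0.4089 lbf/ft^2

0.4089 lbf/ft^2


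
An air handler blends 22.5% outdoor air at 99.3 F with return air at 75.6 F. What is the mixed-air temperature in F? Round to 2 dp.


T_mix = 75.6 + (22.5/100)*(99.3-75.6) = 80.93 F

80.93 F


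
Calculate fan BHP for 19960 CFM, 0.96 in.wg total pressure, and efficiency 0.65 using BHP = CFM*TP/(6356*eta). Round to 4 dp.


BHP = 19960 * 0.96 / (6356 * 0.65) = 4.6380 hp

4.6380 hp


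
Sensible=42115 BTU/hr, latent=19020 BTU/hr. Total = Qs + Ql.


Qt = 42115 + 19020 = 61135 BTU/hr

61135 BTU/hr


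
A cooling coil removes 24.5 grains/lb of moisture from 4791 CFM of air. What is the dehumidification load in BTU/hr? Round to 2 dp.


Q = 0.68 * 4791 * 24.5 = 79818.06 BTU/hr

79818.06 BTU/hr


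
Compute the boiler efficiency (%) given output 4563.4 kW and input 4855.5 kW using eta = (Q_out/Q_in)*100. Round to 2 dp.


eta = (4563.4/4855.5)*100 = 93.98 %

93.98 %


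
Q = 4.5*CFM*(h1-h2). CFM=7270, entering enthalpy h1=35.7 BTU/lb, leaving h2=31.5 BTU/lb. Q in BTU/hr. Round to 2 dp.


Q = 4.5 * 7270 * (35.7 - 31.5) = 137403.00 BTU/hr

137403.00 BTU/hr


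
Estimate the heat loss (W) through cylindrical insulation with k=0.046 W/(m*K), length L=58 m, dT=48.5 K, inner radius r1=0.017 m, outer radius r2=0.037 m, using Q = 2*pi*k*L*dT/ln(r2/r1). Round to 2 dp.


Q = 2*pi*0.046*58*48.5/ln(0.037/0.017) = 1045.42 W

1045.42 W


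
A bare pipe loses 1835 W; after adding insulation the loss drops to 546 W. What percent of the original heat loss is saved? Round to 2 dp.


Savings = ((1835-546)/1835)*100 = 70.25 %

70.25 %


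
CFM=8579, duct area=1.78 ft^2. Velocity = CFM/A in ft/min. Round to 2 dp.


V = 8579 / 1.78 = 4819.66 ft/min

4819.66 ft/min


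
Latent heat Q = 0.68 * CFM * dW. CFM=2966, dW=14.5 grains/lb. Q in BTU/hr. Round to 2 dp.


Q = 0.68 * 2966 * 14.5 = 29244.76 BTU/hr

29244.76 BTU/hr


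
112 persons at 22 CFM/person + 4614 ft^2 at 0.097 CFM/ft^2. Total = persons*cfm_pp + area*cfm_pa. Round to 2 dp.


Total = 112*22 + 4614*0.097 = 2911.56 CFM

2911.56 CFM


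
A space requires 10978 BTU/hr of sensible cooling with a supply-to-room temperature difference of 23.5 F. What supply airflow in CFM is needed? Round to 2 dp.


CFM = 10978 / (1.08 * 23.5) = 432.55

432.55 CFM


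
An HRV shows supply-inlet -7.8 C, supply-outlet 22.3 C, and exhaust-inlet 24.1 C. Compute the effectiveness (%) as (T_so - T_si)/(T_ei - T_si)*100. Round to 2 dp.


eff = (22.3-(-7.8))/(24.1-(-7.8))*100 = 94.36 %

94.36 %


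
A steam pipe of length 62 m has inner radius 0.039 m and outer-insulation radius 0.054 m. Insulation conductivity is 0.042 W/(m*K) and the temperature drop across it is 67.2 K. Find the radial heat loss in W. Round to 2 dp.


Q = 2*pi*0.042*62*67.2/ln(0.054/0.039) = 3378.65 W

3378.65 W


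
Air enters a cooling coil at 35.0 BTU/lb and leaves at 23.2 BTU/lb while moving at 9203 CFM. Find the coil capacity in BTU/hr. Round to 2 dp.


Q = 4.5 * 9203 * (35.0 - 23.2) = 488679.30 BTU/hr

488679.30 BTU/hr


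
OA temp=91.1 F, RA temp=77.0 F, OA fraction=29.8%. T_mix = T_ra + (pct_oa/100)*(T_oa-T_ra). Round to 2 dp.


T_mix = 77.0 + (29.8/100)*(91.1-77.0) = 81.20 F

81.20 F


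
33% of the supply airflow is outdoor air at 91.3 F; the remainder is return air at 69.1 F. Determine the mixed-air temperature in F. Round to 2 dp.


T_mix = 0.33*91.3 + 0.67*69.1 = 76.43 F

76.43 F


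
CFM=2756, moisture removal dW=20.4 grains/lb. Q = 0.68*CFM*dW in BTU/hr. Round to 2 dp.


Q = 0.68 * 2756 * 20.4 = 38231.23 BTU/hr

38231.23 BTU/hr


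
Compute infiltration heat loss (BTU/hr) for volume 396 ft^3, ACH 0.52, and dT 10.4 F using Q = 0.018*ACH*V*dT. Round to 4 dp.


Q = 0.018 * 0.52 * 396 * 10.4 = 38.5482 BTU/hr

38.5482 BTU/hr


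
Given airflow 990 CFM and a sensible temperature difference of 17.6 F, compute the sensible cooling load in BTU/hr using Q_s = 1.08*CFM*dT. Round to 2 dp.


Q = 1.08 * 990 * 17.6 = 18817.92 BTU/hr

18817.92 BTU/hr


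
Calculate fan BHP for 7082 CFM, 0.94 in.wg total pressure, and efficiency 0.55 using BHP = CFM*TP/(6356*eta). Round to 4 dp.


BHP = 7082 * 0.94 / (6356 * 0.55) = 1.9043 hp

1.9043 hp


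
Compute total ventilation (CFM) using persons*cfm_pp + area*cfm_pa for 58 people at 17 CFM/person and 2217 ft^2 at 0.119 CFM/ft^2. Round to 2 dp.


Total = 58*17 + 2217*0.119 = 1249.82 CFM

1249.82 CFM


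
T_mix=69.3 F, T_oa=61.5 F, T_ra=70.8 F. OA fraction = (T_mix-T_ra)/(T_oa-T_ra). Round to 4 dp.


frac = (69.3 - 70.8) / (61.5 - 70.8) = 0.1613

0.1613


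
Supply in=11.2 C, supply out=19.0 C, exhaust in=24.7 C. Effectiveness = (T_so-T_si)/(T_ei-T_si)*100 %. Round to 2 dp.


eff = (19.0-11.2)/(24.7-11.2)*100 = 57.78 %

57.78 %


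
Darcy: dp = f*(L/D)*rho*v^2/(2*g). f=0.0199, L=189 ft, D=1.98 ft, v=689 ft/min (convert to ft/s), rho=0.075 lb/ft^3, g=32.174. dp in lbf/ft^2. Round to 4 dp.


v_fps = 689/60 = 11.4833 ft/s
dp = 0.0199*(189/1.98)*0.075*11.4833^2/(2*32.174) = 0.2920 lbf/ft^2

0.2920 lbf/ft^2


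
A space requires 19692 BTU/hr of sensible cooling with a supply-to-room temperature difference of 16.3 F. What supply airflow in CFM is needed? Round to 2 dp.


CFM = 19692 / (1.08 * 16.3) = 1118.61

1118.61 CFM


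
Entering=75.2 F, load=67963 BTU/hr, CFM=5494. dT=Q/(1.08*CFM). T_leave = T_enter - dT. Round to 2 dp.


dT = 67963/(1.08*5494) = 11.4541
T_leave = 75.2 - 11.4541 = 63.75 F

63.75 F


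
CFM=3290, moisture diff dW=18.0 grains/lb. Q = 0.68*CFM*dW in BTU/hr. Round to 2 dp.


Q = 0.68 * 3290 * 18.0 = 40269.60 BTU/hr

40269.60 BTU/hr


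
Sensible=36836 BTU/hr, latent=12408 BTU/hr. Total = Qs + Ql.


Qt = 36836 + 12408 = 49244 BTU/hr

49244 BTU/hr


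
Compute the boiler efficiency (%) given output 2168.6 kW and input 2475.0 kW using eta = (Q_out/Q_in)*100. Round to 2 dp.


eta = (2168.6/2475.0)*100 = 87.62 %

87.62 %


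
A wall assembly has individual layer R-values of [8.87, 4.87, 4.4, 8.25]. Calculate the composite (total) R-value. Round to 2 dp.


R_total = 8.87 + 4.87 + 4.4 + 8.25 = 26.39

26.39


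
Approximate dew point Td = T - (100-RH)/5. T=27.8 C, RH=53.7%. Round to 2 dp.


Td = 27.8 - (100-53.7)/5 = 18.54 C

18.54 C


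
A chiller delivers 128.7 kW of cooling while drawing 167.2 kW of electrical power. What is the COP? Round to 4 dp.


COP = 128.7 / 167.2 = 0.7697

0.7697


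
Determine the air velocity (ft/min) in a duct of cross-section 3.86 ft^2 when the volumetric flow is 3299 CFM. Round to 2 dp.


V = 3299 / 3.86 = 854.66 ft/min

854.66 ft/min


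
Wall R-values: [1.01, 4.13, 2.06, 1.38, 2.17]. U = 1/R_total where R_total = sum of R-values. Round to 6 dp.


R_total = 1.01 + 4.13 + 2.06 + 1.38 + 2.17 = 10.75
U = 1/10.75 = 0.093023

0.093023


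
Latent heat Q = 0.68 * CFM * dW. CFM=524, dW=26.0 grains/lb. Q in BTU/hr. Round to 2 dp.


Q = 0.68 * 524 * 26.0 = 9264.32 BTU/hr

9264.32 BTU/hr


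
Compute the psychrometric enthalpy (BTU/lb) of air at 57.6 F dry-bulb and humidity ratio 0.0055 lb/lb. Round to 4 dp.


h = 0.24*57.6 + 0.0055*(1061+0.444*57.6) = 19.8002 BTU/lb

19.8002 BTU/lb


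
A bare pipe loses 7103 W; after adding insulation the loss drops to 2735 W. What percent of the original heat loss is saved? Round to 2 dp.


Savings = ((7103-2735)/7103)*100 = 61.50 %

61.50 %


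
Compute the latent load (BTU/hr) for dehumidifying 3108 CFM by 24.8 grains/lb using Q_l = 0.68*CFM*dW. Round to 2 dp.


Q = 0.68 * 3108 * 24.8 = 52413.31 BTU/hr

52413.31 BTU/hr
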